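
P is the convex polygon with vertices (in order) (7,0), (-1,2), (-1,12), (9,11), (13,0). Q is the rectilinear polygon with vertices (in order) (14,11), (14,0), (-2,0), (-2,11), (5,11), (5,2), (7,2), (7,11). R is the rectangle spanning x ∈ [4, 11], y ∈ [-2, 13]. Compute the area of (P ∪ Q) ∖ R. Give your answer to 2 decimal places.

|P ∪ Q| = 181.
|(P ∪ Q) ∩ R| = 78.25.
|(P ∪ Q) ∖ R| = 181 − 78.25 = 102.75.

102.75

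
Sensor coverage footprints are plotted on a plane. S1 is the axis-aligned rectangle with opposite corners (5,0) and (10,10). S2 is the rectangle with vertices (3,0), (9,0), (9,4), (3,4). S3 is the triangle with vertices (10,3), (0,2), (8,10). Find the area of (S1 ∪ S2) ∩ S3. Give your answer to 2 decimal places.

The region (S1 ∪ S2) ∩ S3 is the polygon with vertices (3,4), (5,4), (5,7), (8,10), (10,3), (3,2.3).
By the shoelace formula its area is 27.95.

27.95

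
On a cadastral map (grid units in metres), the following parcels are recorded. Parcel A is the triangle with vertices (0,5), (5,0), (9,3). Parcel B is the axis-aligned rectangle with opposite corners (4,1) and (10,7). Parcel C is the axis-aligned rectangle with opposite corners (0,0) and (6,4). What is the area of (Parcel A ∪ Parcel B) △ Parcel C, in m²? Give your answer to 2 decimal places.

|Parcel A ∪ Parcel B| = 43.3889.
|(Parcel A ∪ Parcel B) ∩ Parcel C| = 11.625.
|(Parcel A ∪ Parcel B) △ Parcel C| = 43.3889 + 24 − 23.25 = 44.14.

44.14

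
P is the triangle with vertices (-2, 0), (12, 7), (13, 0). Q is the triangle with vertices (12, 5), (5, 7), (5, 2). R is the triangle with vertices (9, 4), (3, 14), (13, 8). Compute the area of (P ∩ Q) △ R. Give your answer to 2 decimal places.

|P ∩ Q| = 9.7045.
|(P ∩ Q) ∩ R| = 1.7793.
|(P ∩ Q) △ R| = 9.7045 + 32 − 3.5587 = 38.15.

38.15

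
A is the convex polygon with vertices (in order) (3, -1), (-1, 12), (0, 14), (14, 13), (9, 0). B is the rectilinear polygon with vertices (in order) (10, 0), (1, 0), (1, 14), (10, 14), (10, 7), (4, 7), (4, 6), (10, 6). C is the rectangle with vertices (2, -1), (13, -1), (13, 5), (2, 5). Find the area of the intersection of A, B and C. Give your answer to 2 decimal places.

37.92

The intersection is the polygon with vertices (10,2.6), (9,0), (2.692,0), (2,2.25), (2,5), (10,5).
By the shoelace formula its area is 37.92.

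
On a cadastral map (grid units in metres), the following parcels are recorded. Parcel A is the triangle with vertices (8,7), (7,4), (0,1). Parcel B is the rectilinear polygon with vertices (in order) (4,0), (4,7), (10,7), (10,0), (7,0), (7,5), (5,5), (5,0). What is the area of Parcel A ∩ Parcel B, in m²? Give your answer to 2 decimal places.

3.61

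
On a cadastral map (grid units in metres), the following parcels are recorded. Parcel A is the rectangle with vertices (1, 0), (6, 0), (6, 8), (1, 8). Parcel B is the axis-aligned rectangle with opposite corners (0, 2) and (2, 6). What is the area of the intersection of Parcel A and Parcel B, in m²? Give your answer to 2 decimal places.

4.00

|Parcel A∩Parcel B|: x∈[1,2], y∈[2,6] → 1·4 = 4.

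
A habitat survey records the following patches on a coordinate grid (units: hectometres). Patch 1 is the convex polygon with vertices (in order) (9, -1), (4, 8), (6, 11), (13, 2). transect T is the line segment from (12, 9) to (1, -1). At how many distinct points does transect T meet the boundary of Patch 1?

2

The segment meets the boundary at (6.315,3.832), (9.396,6.633).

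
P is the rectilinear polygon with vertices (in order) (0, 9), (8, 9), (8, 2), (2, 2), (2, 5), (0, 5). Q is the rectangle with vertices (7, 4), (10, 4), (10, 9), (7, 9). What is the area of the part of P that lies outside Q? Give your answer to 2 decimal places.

|P| = 50, |P∩Q| = 5.
|P ∖ Q| = |P| − |P∩Q| = 50 − 5 = 45.00.

45.00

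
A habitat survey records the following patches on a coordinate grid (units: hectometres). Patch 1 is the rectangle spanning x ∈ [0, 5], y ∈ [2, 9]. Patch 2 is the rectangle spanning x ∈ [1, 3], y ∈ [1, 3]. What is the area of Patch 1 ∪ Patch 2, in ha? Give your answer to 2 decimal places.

37.00

By inclusion–exclusion:
Individual areas: |Patch 1| = 35, |Patch 2| = 4.
|Patch 1∩Patch 2|: x∈[1,3], y∈[2,3] → 2·1 = 2.
|Patch 1 ∪ Patch 2| = 39 − 2 = 37.00.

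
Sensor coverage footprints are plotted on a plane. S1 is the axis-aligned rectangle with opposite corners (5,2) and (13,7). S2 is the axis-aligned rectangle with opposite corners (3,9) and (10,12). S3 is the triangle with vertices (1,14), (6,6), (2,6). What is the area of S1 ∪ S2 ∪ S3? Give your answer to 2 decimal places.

By inclusion–exclusion:
Individual areas: |S1| = 40, |S2| = 21, |S3| = 16.
|S1∩S2| = 0 (no overlap).
|S1∩S3| = 0.6875.
|S2∩S3| = 1.0125.
|S1∩S2∩S3| = 0.
|S1 ∪ S2 ∪ S3| = 77 − 1.7 + 0 = 75.30.

75.30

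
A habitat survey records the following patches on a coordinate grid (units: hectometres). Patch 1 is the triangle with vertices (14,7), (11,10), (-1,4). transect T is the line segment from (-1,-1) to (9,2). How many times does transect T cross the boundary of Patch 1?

0

The segment lies entirely outside Patch 1 and never meets its boundary.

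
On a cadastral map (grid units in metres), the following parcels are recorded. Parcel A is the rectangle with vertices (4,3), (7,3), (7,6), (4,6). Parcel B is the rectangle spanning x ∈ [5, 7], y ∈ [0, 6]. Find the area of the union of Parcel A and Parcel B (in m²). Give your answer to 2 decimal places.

By inclusion–exclusion:
Individual areas: |Parcel A| = 9, |Parcel B| = 12.
|Parcel A∩Parcel B|: x∈[5,7], y∈[3,6] → 2·3 = 6.
|Parcel A ∪ Parcel B| = 21 − 6 = 15.00.

15.00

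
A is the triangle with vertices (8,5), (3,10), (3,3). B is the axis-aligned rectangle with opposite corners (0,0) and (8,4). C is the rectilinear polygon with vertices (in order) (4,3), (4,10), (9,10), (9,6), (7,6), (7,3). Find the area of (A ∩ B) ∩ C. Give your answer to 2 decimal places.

0.45

The region (A ∩ B) ∩ C is the polygon with vertices (5.5,4), (4,3.4), (4,4).
By the shoelace formula its area is 0.45.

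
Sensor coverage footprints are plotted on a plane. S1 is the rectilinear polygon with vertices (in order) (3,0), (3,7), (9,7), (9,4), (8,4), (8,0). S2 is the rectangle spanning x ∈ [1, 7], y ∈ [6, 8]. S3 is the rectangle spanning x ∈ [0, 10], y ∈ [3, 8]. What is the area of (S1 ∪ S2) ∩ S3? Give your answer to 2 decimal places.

|S1 ∪ S2| = 46.
|(S1 ∪ S2) ∩ S3| = 31.00.

31.00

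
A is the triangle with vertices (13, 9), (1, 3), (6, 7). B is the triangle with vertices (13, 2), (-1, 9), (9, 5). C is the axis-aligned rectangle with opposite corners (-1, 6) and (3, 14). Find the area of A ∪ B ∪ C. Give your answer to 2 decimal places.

46.33

By inclusion–exclusion:
Individual areas: |A| = 9, |B| = 7, |C| = 32.
|A∩B| = 0.8709.
|A∩C| = 0.
|B∩C| = 0.8.
|A∩B∩C| = 0.
|A ∪ B ∪ C| = 48 − 1.6709 + 0 = 46.33.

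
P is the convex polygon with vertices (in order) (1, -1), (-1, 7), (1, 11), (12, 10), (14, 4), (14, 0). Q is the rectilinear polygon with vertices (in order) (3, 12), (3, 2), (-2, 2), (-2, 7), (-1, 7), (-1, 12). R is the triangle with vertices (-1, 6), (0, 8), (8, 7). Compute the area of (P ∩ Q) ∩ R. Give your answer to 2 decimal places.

The region (P ∩ Q) ∩ R is the polygon with vertices (3,6.444), (-0.757,6.027), (-0.833,6.333), (0,8), (3,7.625).
By the shoelace formula its area is 5.51.

5.51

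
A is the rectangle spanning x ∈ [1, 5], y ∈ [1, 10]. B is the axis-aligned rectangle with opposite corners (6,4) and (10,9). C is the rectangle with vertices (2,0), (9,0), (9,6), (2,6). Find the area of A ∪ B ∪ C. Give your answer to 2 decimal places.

By inclusion–exclusion:
Individual areas: |A| = 36, |B| = 20, |C| = 42.
|A∩B| = 0 (no overlap).
|A∩C|: x∈[2,5], y∈[1,6] → 3·5 = 15.
|B∩C|: x∈[6,9], y∈[4,6] → 3·2 = 6.
|A∩B∩C| = 0.
|A ∪ B ∪ C| = 98 − 21 + 0 = 77.00.

77.00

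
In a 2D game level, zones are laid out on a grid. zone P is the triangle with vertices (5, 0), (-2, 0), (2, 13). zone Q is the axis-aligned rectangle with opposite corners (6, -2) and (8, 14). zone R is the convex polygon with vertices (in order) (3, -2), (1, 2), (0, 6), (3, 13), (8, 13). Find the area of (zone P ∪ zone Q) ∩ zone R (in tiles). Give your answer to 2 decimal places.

|zone P ∪ zone Q| = 77.5.
|(zone P ∪ zone Q) ∩ zone R| = 35.18.

35.18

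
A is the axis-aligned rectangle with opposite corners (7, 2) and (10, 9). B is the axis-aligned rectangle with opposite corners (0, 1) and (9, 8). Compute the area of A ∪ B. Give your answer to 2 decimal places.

By inclusion–exclusion:
Individual areas: |A| = 21, |B| = 63.
|A∩B|: x∈[7,9], y∈[2,8] → 2·6 = 12.
|A ∪ B| = 84 − 12 = 72.00.

72.00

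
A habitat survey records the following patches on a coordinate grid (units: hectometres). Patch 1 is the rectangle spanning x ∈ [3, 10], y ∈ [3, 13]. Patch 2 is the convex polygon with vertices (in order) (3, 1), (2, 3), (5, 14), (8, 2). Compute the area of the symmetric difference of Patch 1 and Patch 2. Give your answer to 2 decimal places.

50.94

|Patch 1| = 70, |Patch 2| = 40, |Patch 1∩Patch 2| = 29.5303.
|Patch 1 △ Patch 2| = |Patch 1| + |Patch 2| − 2·|Patch 1∩Patch 2| = 70 + 40 − 59.0606 = 50.94.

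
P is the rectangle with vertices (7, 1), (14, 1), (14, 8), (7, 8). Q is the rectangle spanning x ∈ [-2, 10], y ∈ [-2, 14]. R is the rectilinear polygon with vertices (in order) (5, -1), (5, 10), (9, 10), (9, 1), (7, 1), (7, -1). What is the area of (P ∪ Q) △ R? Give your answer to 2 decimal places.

180.00

|P ∪ Q| = 220.
|(P ∪ Q) ∩ R| = 40.
|(P ∪ Q) △ R| = 220 + 40 − 80 = 180.00.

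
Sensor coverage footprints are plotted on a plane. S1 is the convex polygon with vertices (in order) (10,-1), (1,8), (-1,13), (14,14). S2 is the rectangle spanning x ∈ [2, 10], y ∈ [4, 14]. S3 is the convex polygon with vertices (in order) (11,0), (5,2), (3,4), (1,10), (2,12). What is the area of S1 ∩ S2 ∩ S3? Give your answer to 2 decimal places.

19.50

The intersection is the polygon with vertices (2,12), (8,4), (5,4), (2,7).
By the shoelace formula its area is 19.50.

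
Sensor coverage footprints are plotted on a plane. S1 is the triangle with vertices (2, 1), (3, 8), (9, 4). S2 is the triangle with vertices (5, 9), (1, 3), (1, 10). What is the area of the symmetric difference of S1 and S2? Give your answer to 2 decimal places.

34.43

|S1| = 23, |S2| = 14, |S1∩S2| = 1.2867.
|S1 △ S2| = |S1| + |S2| − 2·|S1∩S2| = 23 + 14 − 2.5734 = 34.43.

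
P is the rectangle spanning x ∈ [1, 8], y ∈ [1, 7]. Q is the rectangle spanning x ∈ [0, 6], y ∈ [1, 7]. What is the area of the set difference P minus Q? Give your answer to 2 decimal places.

|P∩Q|: x∈[1,6], y∈[1,7] → 5·6 = 30.
|P| = 42.
|P ∖ Q| = |P| − |P∩Q| = 42 − 30 = 12.00.

12.00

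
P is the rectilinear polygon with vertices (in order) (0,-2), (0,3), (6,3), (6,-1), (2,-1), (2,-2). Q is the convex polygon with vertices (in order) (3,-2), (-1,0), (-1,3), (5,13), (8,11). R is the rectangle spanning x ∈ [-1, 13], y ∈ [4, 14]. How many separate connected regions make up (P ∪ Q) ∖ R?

1

(P ∪ Q) ∖ R is a single connected region.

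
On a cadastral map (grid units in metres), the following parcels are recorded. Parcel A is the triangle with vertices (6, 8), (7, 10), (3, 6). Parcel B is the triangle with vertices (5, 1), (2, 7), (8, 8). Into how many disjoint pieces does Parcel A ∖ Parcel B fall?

1

Parcel A ∖ Parcel B is a single connected region.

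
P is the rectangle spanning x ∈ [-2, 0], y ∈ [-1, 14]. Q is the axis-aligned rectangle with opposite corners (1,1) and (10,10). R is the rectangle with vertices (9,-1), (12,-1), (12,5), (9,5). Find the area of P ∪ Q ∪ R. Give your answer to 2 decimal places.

125.00

By inclusion–exclusion:
Individual areas: |P| = 30, |Q| = 81, |R| = 18.
|P∩Q| = 0 (no overlap).
|P∩R| = 0 (no overlap).
|Q∩R|: x∈[9,10], y∈[1,5] → 1·4 = 4.
|P∩Q∩R| = 0.
|P ∪ Q ∪ R| = 129 − 4 + 0 = 125.00.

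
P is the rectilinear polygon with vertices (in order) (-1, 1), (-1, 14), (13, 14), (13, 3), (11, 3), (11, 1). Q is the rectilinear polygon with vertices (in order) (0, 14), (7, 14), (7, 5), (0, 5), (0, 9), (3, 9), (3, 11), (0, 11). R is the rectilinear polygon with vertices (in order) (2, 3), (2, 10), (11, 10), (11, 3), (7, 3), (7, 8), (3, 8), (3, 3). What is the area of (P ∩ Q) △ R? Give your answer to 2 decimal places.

76.00

|P ∩ Q| = 57.
|(P ∩ Q) ∩ R| = 12.
|(P ∩ Q) △ R| = 57 + 43 − 24 = 76.00.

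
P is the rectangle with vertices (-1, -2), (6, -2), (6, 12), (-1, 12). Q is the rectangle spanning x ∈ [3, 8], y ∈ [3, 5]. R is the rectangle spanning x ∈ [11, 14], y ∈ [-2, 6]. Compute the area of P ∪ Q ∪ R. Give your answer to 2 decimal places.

By inclusion–exclusion:
Individual areas: |P| = 98, |Q| = 10, |R| = 24.
|P∩Q|: x∈[3,6], y∈[3,5] → 3·2 = 6.
|P∩R| = 0 (no overlap).
|Q∩R| = 0 (no overlap).
|P∩Q∩R| = 0.
|P ∪ Q ∪ R| = 132 − 6 + 0 = 126.00.

126.00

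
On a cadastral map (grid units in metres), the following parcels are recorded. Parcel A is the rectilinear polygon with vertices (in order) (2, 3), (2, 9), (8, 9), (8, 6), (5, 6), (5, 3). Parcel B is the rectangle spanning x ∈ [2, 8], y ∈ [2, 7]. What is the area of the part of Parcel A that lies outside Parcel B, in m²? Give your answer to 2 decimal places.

12.00

|Parcel A| = 27, |Parcel A∩Parcel B| = 15.
|Parcel A ∖ Parcel B| = |Parcel A| − |Parcel A∩Parcel B| = 27 − 15 = 12.00.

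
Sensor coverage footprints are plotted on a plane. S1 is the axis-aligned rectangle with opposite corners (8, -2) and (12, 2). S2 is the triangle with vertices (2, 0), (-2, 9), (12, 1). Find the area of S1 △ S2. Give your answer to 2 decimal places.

55.15

|S1| = 16, |S2| = 47, |S1∩S2| = 3.925.
|S1 △ S2| = |S1| + |S2| − 2·|S1∩S2| = 16 + 47 − 7.85 = 55.15.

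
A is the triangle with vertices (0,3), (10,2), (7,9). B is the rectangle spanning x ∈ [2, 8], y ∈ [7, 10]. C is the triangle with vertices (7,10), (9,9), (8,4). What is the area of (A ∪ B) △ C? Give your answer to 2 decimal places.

|A ∪ B| = 48.3095.
|(A ∪ B) ∩ C| = 3.211.
|(A ∪ B) △ C| = 48.3095 + 5.5 − 6.4221 = 47.39.

47.39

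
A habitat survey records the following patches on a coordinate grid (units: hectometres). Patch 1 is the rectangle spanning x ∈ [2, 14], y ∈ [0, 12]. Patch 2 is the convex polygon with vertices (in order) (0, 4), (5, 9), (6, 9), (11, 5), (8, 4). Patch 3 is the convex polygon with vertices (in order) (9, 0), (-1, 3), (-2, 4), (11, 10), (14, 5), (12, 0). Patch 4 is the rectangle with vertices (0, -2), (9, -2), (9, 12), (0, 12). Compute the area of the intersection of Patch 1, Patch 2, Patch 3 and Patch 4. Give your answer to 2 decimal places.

21.63

The intersection is the polygon with vertices (8,4), (2,4), (2,5.846), (7.037,8.171), (9,6.6), (9,4.333).
By the shoelace formula its area is 21.63.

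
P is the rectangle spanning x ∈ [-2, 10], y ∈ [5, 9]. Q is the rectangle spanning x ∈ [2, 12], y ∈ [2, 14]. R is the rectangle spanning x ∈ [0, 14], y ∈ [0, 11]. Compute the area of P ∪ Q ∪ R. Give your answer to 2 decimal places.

By inclusion–exclusion:
Individual areas: |P| = 48, |Q| = 120, |R| = 154.
|P∩Q|: x∈[2,10], y∈[5,9] → 8·4 = 32.
|P∩R|: x∈[0,10], y∈[5,9] → 10·4 = 40.
|Q∩R|: x∈[2,12], y∈[2,11] → 10·9 = 90.
|P∩Q∩R| = 32.
|P ∪ Q ∪ R| = 322 − 162 + 32 = 192.00.

192.00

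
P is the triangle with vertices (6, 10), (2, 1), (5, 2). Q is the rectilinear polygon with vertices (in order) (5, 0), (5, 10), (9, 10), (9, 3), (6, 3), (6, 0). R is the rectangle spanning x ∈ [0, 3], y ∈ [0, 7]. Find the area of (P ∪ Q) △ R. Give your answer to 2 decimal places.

|P ∪ Q| = 39.625.
|(P ∪ Q) ∩ R| = 0.9583.
|(P ∪ Q) △ R| = 39.625 + 21 − 1.9167 = 58.71.

58.71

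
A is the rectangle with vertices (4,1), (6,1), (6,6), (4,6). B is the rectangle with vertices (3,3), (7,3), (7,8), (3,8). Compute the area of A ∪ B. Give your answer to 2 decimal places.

24.00

By inclusion–exclusion:
Individual areas: |A| = 10, |B| = 20.
|A∩B|: x∈[4,6], y∈[3,6] → 2·3 = 6.
|A ∪ B| = 30 − 6 = 24.00.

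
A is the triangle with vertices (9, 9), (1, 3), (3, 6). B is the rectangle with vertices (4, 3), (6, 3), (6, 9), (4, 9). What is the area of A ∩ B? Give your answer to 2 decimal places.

2.00

The intersection is the polygon with vertices (4,5.25), (4,6.5), (6,7.5), (6,6.75).
By the shoelace formula its area is 2.00.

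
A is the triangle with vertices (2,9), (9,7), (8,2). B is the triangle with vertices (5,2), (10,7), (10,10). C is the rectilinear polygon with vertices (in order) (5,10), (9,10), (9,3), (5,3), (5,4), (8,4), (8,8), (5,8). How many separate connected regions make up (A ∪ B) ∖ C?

(A ∪ B) ∖ C splits into 4 disjoint pieces (area 2.7, area 0.5286, area 0.1875, area 14.1076).

4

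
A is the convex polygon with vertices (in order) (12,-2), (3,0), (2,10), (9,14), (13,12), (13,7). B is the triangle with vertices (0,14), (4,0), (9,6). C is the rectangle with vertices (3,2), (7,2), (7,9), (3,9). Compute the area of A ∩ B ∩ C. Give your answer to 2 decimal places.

25.77

The intersection is the polygon with vertices (7,7.778), (7,3.6), (5.667,2), (3.429,2), (3,3.5), (3,9), (5.625,9).
By the shoelace formula its area is 25.77.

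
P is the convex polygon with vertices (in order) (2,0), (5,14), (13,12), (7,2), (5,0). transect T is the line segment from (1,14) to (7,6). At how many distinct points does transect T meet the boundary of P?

1

The segment meets the boundary at (4.111,9.852).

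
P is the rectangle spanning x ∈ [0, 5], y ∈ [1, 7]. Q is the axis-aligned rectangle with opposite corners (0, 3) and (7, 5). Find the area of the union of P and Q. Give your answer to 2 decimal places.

By inclusion–exclusion:
Individual areas: |P| = 30, |Q| = 14.
|P∩Q|: x∈[0,5], y∈[3,5] → 5·2 = 10.
|P ∪ Q| = 44 − 10 = 34.00.

34.00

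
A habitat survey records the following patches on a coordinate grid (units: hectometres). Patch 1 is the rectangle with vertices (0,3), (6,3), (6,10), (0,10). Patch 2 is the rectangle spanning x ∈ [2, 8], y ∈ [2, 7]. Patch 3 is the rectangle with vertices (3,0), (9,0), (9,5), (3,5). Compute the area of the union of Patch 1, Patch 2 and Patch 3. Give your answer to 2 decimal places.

By inclusion–exclusion:
Individual areas: |Patch 1| = 42, |Patch 2| = 30, |Patch 3| = 30.
|Patch 1∩Patch 2|: x∈[2,6], y∈[3,7] → 4·4 = 16.
|Patch 1∩Patch 3|: x∈[3,6], y∈[3,5] → 3·2 = 6.
|Patch 2∩Patch 3|: x∈[3,8], y∈[2,5] → 5·3 = 15.
|Patch 1∩Patch 2∩Patch 3| = 6.
|Patch 1 ∪ Patch 2 ∪ Patch 3| = 102 − 37 + 6 = 71.00.

71.00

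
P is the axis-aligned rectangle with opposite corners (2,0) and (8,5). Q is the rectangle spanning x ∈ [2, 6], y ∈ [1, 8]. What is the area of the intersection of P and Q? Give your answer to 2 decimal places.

16.00

|P∩Q|: x∈[2,6], y∈[1,5] → 4·4 = 16.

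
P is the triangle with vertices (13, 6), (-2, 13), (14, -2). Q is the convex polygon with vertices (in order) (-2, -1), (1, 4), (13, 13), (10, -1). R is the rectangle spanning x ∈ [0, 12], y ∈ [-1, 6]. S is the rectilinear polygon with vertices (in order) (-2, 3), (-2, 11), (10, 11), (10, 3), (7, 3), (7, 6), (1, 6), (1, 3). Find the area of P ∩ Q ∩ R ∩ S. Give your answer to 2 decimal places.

7.70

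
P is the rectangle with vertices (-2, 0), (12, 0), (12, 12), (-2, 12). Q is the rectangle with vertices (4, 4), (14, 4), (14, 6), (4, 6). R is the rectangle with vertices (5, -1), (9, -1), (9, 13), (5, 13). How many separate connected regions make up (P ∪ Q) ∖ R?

2

(P ∪ Q) ∖ R splits into 2 disjoint pieces (area 40, area 84).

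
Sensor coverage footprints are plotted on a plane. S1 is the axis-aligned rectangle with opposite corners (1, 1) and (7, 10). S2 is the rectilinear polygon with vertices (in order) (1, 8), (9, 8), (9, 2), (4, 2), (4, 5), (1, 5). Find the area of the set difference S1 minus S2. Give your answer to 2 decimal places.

27.00

|S1| = 54, |S1∩S2| = 27.
|S1 ∖ S2| = |S1| − |S1∩S2| = 54 − 27 = 27.00.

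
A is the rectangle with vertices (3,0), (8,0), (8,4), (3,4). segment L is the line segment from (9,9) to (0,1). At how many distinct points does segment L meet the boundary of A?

2

The segment meets the boundary at (3,3.667), (3.375,4).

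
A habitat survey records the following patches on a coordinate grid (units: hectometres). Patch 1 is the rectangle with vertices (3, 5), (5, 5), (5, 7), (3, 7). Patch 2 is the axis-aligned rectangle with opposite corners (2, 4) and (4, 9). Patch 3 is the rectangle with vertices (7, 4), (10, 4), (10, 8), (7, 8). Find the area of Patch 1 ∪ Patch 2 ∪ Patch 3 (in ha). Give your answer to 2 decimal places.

By inclusion–exclusion:
Individual areas: |Patch 1| = 4, |Patch 2| = 10, |Patch 3| = 12.
|Patch 1∩Patch 2|: x∈[3,4], y∈[5,7] → 1·2 = 2.
|Patch 1∩Patch 3| = 0 (no overlap).
|Patch 2∩Patch 3| = 0 (no overlap).
|Patch 1∩Patch 2∩Patch 3| = 0.
|Patch 1 ∪ Patch 2 ∪ Patch 3| = 26 − 2 + 0 = 24.00.

24.00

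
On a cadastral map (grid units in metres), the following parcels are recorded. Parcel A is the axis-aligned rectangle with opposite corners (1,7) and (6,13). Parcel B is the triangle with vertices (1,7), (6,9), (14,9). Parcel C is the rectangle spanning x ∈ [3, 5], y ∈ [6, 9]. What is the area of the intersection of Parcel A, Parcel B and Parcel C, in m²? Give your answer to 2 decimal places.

1.48

The intersection is the polygon with vertices (3,7.308), (3,7.8), (5,8.6), (5,7.615).
By the shoelace formula its area is 1.48.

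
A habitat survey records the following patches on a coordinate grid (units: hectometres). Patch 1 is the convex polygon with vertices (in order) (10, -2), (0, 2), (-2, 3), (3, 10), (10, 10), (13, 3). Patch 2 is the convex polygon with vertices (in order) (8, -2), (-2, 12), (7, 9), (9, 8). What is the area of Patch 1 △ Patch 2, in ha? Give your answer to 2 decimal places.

75.77

|Patch 1| = 115.5, |Patch 2| = 58.5, |Patch 1∩Patch 2| = 49.1135.
|Patch 1 △ Patch 2| = |Patch 1| + |Patch 2| − 2·|Patch 1∩Patch 2| = 115.5 + 58.5 − 98.227 = 75.77.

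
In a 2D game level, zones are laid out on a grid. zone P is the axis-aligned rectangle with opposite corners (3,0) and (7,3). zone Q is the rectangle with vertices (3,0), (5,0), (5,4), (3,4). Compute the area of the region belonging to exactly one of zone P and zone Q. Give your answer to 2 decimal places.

8.00

|zone P∩zone Q|: x∈[3,5], y∈[0,3] → 2·3 = 6.
|zone P △ zone Q| = |zone P| + |zone Q| − 2·|zone P∩zone Q| = 12 + 8 − 12 = 8.00.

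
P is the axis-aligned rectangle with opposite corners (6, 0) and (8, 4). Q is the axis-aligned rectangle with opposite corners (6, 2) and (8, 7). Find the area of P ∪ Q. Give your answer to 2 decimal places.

14.00

By inclusion–exclusion:
Individual areas: |P| = 8, |Q| = 10.
|P∩Q|: x∈[6,8], y∈[2,4] → 2·2 = 4.
|P ∪ Q| = 18 − 4 = 14.00.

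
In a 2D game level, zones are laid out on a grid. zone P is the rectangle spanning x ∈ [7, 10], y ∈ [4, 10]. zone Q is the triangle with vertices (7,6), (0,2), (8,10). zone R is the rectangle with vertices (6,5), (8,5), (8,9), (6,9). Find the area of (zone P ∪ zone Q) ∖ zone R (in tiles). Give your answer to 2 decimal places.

21.71

|zone P ∪ zone Q| = 28.5.
|(zone P ∪ zone Q) ∩ zone R| = 6.7857.
|(zone P ∪ zone Q) ∖ zone R| = 28.5 − 6.7857 = 21.71.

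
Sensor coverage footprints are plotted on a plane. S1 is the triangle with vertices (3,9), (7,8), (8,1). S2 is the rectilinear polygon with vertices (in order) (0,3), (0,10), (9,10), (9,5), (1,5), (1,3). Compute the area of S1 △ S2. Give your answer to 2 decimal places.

41.21

|S1| = 13.5, |S2| = 47, |S1∩S2| = 9.6429.
|S1 △ S2| = |S1| + |S2| − 2·|S1∩S2| = 13.5 + 47 − 19.2857 = 41.21.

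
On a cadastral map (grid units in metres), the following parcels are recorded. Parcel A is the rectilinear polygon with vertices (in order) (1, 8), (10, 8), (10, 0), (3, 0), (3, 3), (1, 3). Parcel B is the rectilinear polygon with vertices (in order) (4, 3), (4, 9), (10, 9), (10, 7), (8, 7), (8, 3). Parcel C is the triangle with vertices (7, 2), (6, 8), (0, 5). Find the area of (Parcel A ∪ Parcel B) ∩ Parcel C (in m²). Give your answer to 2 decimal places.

The region (Parcel A ∪ Parcel B) ∩ Parcel C is the polygon with vertices (1,5.5), (6,8), (7,2), (1,4.571).
By the shoelace formula its area is 19.04.

19.04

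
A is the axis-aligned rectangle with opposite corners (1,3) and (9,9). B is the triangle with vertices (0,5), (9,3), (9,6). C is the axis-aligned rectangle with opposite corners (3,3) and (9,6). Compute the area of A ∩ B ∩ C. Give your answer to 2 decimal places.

12.00

The intersection is the polygon with vertices (3,4.333), (3,5.333), (9,6), (9,3).
By the shoelace formula its area is 12.00.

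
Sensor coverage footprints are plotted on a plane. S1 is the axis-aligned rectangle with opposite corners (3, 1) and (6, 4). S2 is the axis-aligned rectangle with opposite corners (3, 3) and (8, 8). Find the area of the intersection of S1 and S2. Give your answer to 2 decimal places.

3.00

|S1∩S2|: x∈[3,6], y∈[3,4] → 3·1 = 3.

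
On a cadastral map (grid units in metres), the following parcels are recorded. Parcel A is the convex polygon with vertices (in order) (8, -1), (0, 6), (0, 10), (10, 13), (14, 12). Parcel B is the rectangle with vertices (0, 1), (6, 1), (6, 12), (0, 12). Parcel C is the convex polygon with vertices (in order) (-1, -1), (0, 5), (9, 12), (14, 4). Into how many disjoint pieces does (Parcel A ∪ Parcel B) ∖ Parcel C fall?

2

(Parcel A ∪ Parcel B) ∖ Parcel C splits into 2 disjoint pieces (area 6.2403, area 46.6044).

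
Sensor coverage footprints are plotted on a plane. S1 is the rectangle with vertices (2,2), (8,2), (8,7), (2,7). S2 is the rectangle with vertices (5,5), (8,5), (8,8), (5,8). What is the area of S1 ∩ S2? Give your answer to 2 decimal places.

|S1∩S2|: x∈[5,8], y∈[5,7] → 3·2 = 6.

6.00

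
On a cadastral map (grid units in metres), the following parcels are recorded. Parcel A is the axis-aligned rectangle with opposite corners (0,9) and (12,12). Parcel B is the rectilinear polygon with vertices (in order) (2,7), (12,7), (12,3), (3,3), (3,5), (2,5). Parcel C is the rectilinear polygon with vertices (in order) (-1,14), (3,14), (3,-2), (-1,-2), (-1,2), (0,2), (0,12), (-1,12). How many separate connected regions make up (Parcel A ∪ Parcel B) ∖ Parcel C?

(Parcel A ∪ Parcel B) ∖ Parcel C splits into 2 disjoint pieces (area 27, area 36).

2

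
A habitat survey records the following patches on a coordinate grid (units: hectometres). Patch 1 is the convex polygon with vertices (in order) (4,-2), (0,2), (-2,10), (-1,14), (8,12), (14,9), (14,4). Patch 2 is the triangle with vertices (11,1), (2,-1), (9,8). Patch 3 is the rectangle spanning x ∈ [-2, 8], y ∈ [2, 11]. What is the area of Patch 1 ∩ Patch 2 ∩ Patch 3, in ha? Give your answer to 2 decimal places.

8.64

The intersection is the polygon with vertices (8,6.714), (8,2), (4.333,2).
By the shoelace formula its area is 8.64.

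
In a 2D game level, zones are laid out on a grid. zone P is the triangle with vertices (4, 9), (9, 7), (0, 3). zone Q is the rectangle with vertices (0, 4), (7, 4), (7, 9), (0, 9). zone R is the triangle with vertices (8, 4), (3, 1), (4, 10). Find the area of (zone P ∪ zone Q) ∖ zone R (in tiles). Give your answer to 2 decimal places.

24.62

|zone P ∪ zone Q| = 37.4806.
|(zone P ∪ zone Q) ∩ zone R| = 12.8611.
|(zone P ∪ zone Q) ∖ zone R| = 37.4806 − 12.8611 = 24.62.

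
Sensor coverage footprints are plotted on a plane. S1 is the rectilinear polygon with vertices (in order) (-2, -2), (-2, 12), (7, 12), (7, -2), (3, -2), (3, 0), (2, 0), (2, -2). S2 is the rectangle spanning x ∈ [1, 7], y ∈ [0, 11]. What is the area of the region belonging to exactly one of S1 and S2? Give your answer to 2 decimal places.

|S1| = 124, |S2| = 66, |S1∩S2| = 66.
|S1 △ S2| = |S1| + |S2| − 2·|S1∩S2| = 124 + 66 − 132 = 58.00.

58.00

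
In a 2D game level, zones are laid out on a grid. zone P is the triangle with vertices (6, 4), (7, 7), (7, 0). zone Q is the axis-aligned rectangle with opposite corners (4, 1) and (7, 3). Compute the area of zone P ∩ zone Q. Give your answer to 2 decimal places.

The intersection is the polygon with vertices (7,1), (6.75,1), (6.25,3), (7,3).
By the shoelace formula its area is 1.00.

1.00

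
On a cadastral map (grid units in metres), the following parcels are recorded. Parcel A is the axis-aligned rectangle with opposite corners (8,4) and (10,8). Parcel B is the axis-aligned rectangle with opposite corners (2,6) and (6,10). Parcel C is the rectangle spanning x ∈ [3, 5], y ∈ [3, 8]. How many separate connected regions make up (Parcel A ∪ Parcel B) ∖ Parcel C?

2

(Parcel A ∪ Parcel B) ∖ Parcel C splits into 2 disjoint pieces (area 8, area 12).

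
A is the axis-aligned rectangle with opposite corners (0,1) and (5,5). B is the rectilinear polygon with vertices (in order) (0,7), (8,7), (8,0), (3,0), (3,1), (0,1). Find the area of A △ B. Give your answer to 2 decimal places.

|A| = 20, |B| = 53, |A∩B| = 20.
|A △ B| = |A| + |B| − 2·|A∩B| = 20 + 53 − 40 = 33.00.

33.00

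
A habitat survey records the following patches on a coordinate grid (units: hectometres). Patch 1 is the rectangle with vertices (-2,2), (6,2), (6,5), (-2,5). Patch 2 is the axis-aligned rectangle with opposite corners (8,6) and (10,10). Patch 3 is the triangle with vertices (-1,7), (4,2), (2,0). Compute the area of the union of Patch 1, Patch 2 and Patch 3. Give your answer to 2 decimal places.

36.00

By inclusion–exclusion:
Individual areas: |Patch 1| = 24, |Patch 2| = 8, |Patch 3| = 10.
|Patch 1∩Patch 2| = 0 (no overlap).
|Patch 1∩Patch 3| = 6.
|Patch 2∩Patch 3| = 0.
|Patch 1∩Patch 2∩Patch 3| = 0.
|Patch 1 ∪ Patch 2 ∪ Patch 3| = 42 − 6 + 0 = 36.00.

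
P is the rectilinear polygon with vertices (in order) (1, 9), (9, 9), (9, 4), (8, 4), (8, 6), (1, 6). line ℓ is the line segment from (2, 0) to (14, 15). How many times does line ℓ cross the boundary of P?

The segment meets the boundary at (9,8.75), (6.8,6).

2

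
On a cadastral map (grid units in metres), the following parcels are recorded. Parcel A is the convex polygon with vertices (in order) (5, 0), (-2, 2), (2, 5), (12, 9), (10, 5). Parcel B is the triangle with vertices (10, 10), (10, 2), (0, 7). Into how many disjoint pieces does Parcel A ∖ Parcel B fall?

2

Parcel A ∖ Parcel B splits into 2 disjoint pieces (area 28.9444, area 3.2).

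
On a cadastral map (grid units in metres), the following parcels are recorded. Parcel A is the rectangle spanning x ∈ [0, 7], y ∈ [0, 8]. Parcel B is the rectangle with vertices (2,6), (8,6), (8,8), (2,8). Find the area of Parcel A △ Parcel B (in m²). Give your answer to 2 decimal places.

|Parcel A∩Parcel B|: x∈[2,7], y∈[6,8] → 5·2 = 10.
|Parcel A △ Parcel B| = |Parcel A| + |Parcel B| − 2·|Parcel A∩Parcel B| = 56 + 12 − 20 = 48.00.

48.00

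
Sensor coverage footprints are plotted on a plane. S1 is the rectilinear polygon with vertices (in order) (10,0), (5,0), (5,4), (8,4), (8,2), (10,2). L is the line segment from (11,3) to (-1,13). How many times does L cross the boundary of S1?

0

The segment lies entirely outside S1 and never meets its boundary.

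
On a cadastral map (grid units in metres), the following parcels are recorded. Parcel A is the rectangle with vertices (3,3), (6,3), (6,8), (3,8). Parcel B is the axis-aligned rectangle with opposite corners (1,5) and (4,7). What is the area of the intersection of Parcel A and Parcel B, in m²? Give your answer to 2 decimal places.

|Parcel A∩Parcel B|: x∈[3,4], y∈[5,7] → 1·2 = 2.

2.00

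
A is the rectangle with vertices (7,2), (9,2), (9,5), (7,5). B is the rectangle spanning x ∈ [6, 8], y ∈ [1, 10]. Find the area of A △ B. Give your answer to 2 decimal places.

|A∩B|: x∈[7,8], y∈[2,5] → 1·3 = 3.
|A △ B| = |A| + |B| − 2·|A∩B| = 6 + 18 − 6 = 18.00.

18.00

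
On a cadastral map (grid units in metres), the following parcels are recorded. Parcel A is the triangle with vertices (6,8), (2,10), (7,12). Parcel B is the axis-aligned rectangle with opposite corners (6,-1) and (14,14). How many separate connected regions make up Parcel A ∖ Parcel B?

Parcel A ∖ Parcel B is a single connected region.

1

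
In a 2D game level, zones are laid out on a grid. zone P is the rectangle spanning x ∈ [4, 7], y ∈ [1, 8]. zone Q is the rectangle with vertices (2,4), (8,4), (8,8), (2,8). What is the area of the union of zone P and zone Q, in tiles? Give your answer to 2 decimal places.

By inclusion–exclusion:
Individual areas: |zone P| = 21, |zone Q| = 24.
|zone P∩zone Q|: x∈[4,7], y∈[4,8] → 3·4 = 12.
|zone P ∪ zone Q| = 45 − 12 = 33.00.

33.00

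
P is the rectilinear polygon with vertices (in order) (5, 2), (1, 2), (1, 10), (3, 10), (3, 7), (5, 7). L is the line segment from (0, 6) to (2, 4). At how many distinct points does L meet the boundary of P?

The segment meets the boundary at (1,5).

1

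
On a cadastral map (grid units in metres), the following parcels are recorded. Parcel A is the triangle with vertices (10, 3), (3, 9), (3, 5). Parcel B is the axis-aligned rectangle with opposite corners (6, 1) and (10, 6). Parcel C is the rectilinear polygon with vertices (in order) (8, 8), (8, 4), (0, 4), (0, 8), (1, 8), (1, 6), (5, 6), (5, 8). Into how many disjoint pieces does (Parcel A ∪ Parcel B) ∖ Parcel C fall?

2

(Parcel A ∪ Parcel B) ∖ Parcel C splits into 2 disjoint pieces (area 4.2857, area 16).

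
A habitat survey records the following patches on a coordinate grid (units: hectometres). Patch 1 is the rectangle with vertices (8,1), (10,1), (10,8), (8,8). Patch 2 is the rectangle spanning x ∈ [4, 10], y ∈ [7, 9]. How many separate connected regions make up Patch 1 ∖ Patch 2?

Patch 1 ∖ Patch 2 is a single connected region.

1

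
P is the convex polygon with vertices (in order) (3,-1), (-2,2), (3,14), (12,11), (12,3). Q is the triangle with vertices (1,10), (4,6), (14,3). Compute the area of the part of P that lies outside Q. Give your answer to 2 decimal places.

126.00

|P| = 141, |P∩Q| = 14.9999.
|P ∖ Q| = |P| − |P∩Q| = 141 − 14.9999 = 126.00.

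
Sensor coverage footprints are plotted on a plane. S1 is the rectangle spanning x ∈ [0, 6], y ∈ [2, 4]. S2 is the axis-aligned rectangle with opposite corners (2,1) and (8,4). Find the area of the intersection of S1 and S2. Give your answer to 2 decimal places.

|S1∩S2|: x∈[2,6], y∈[2,4] → 4·2 = 8.

8.00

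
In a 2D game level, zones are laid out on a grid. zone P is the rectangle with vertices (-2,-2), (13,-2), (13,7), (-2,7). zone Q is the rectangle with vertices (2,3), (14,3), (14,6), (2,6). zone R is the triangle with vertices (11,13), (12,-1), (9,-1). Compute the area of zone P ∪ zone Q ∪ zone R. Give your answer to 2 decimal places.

141.86

By inclusion–exclusion:
Individual areas: |zone P| = 135, |zone Q| = 36, |zone R| = 21.
|zone P∩zone Q|: x∈[2,13], y∈[3,6] → 11·3 = 33.
|zone P∩zone R| = 17.1429.
|zone Q∩zone R| = 5.4643.
|zone P∩zone Q∩zone R| = 5.4643.
|zone P ∪ zone Q ∪ zone R| = 192 − 55.6071 + 5.4643 = 141.86.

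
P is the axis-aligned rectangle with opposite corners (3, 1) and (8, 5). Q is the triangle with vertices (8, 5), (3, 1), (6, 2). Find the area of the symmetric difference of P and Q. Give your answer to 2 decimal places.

|P| = 20, |Q| = 3.5, |P∩Q| = 3.5.
|P △ Q| = |P| + |Q| − 2·|P∩Q| = 20 + 3.5 − 7 = 16.50.

16.50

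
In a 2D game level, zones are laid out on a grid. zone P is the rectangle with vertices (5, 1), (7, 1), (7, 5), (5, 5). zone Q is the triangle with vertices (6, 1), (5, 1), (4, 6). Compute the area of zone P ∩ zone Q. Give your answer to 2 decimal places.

1.25

The intersection is the polygon with vertices (5,3.5), (6,1), (5,1).
By the shoelace formula its area is 1.25.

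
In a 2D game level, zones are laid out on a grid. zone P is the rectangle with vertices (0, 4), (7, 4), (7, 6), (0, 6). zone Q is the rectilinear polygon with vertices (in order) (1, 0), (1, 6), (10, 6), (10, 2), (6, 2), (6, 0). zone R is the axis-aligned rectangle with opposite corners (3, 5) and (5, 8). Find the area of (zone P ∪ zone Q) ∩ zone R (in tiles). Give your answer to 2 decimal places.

The region (zone P ∪ zone Q) ∩ zone R is the polygon with vertices (5,6), (5,5), (3,5), (3,6).
By the shoelace formula its area is 2.00.

2.00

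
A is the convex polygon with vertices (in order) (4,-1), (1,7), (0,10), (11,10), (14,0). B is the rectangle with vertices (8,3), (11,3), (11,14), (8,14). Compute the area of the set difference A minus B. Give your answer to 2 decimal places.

91.50

|A| = 112.5, |A∩B| = 21.
|A ∖ B| = |A| − |A∩B| = 112.5 − 21 = 91.50.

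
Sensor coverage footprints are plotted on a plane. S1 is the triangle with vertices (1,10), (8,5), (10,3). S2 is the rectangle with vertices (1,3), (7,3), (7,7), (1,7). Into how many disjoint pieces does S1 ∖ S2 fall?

S1 ∖ S2 splits into 2 disjoint pieces (area 0.5143, area 0.8571).

2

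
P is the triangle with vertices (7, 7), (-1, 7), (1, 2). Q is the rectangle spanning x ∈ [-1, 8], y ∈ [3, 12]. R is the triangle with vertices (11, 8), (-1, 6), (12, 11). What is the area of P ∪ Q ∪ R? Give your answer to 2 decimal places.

By inclusion–exclusion:
Individual areas: |P| = 20, |Q| = 81, |R| = 17.
|P∩Q| = 19.2.
|P∩R| = 1.6858.
|Q∩R| = 8.8269.
|P∩Q∩R| = 1.6858.
|P ∪ Q ∪ R| = 118 − 29.7128 + 1.6858 = 89.97.

89.97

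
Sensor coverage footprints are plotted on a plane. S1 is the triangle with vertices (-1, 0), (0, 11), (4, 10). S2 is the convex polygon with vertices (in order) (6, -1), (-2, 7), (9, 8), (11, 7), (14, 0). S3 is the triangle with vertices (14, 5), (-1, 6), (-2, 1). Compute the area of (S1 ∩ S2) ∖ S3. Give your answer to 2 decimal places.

3.78

|S1 ∩ S2| = 6.3643.
|(S1 ∩ S2) ∩ S3| = 2.5832.
|(S1 ∩ S2) ∖ S3| = 6.3643 − 2.5832 = 3.78.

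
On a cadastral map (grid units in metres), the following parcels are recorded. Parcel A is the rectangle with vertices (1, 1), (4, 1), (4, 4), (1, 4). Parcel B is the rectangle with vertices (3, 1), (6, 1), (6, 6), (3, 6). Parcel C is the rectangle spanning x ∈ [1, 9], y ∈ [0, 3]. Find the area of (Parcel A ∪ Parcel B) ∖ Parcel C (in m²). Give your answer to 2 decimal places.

|Parcel A ∪ Parcel B| = 21.
|(Parcel A ∪ Parcel B) ∩ Parcel C| = 10.
|(Parcel A ∪ Parcel B) ∖ Parcel C| = 21 − 10 = 11.00.

11.00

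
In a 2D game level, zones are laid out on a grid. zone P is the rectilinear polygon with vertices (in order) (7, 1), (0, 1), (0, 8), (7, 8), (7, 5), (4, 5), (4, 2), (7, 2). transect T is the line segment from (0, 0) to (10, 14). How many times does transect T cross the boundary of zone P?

2

The segment meets the boundary at (5.714,8), (0.714,1).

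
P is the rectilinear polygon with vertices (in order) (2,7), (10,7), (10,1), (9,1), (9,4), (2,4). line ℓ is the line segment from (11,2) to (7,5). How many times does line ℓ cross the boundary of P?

The segment meets the boundary at (8.333,4), (9,3.5), (10,2.75).

3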